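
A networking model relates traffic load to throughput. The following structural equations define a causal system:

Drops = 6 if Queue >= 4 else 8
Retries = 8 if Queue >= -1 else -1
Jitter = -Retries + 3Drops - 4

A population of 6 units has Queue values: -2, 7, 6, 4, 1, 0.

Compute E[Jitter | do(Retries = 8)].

9

Under do(Retries=8), Retries's equation is replaced by Retries=8 for every unit. Per-unit Jitter: 12, 6, 6, 6, 12, 12. Mean = 9.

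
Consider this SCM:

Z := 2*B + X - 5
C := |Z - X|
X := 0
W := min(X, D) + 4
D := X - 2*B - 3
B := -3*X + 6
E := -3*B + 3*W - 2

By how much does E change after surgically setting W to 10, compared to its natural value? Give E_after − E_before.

Under do(W=10), the mechanism W := min(X, D) + 4 is discarded; W is fixed at 10.
B = -3*X + 6  [with X=0]  = 6
E = -3*B + 3*W - 2  [with B=6, W=10]  = 10
Without intervention: B = -3*X + 6  [with X=0]  = 6; D = X - 2*B - 3  [with X=0, B=6]  = -15; W = min(X, D) + 4  [with X=0, D=-15]  = -11; E = -3*B + 3*W - 2  [with B=6, W=-11]  = -53.
Change = 10 − (-53) = 63.

63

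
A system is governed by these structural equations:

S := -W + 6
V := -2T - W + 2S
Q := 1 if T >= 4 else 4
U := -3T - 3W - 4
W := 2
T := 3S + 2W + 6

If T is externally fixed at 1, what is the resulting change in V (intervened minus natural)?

do(T=1) replaces the equation T := 3S + 2W + 6 with the constant T = 1.
S = -W + 6  [with W=2]  = 4
V = -2T - W + 2S  [with T=1, W=2, S=4]  = 4
Without intervention: S = -W + 6  [with W=2]  = 4; T = 3S + 2W + 6  [with S=4, W=2]  = 22; V = -2T - W + 2S  [with T=22, W=2, S=4]  = -38.
Change = 4 − (-38) = 42.

42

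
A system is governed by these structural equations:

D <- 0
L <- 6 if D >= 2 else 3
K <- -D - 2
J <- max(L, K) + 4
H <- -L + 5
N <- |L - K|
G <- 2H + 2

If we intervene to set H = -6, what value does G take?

-10

Under do(H=-6), the mechanism H <- -L + 5 is discarded; H is fixed at -6.
G = 2H + 2  [with H=-6]  = -10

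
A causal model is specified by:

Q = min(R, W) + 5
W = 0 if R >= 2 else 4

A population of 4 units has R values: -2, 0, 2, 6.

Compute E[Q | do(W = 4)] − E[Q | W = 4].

2

do(W=4) breaks W's dependence on R. With W=4 fixed, Q across the units is 3, 5, 7, 9, mean 6.
Observing W=4 restricts to units where W's equation naturally yields 4: R ∈ {-2, 0}. In that subpopulation Q = 3, 5, mean 4.
Difference = 6 − 4 = 2.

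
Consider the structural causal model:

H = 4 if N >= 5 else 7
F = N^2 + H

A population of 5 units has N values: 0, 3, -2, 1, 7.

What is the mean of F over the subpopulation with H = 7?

10.5

Conditioning on H=7 selects the 4 unit(s) with N ∈ {0, 3, -2, 1}. Their F values: 7, 16, 11, 8. Mean = 10.5.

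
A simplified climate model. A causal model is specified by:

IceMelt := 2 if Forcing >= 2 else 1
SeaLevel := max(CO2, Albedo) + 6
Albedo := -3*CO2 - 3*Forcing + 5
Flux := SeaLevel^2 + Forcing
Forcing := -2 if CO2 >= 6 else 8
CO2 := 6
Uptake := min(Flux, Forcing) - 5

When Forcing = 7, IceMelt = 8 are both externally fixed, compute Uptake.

Under do(Forcing = 7, IceMelt = 8), each intervened variable's structural equation is replaced by its fixed value.
Albedo = -3*CO2 - 3*Forcing + 5  [with CO2=6, Forcing=7]  = -34
SeaLevel = max(CO2, Albedo) + 6  [with CO2=6, Albedo=-34]  = 12
Flux = SeaLevel^2 + Forcing  [with SeaLevel=12, Forcing=7]  = 151
Uptake = min(Flux, Forcing) - 5  [with Flux=151, Forcing=7]  = 2

2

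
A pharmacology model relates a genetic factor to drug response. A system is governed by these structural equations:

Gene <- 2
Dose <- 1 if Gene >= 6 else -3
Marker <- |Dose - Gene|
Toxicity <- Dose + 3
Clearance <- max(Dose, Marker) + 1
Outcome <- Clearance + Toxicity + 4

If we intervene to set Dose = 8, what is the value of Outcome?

Under do(Dose=8), the mechanism Dose <- 1 if Gene >= 6 else -3 is discarded; Dose is fixed at 8.
Marker = |Dose - Gene|  [with Dose=8, Gene=2]  = 6
Toxicity = Dose + 3  [with Dose=8]  = 11
Clearance = max(Dose, Marker) + 1  [with Dose=8, Marker=6]  = 9
Outcome = Clearance + Toxicity + 4  [with Clearance=9, Toxicity=11]  = 24

24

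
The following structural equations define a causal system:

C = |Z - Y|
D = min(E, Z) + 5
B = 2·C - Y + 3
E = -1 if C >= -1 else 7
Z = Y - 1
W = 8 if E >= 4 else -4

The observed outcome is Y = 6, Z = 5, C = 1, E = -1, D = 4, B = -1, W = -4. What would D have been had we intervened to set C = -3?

do(C=-3) replaces the equation C = |Z - Y| with the constant C = -3.
Z = Y - 1  [with Y=6]  = 5
E = -1 if C >= -1 else 7  [with C=-3]  = 7
D = min(E, Z) + 5  [with E=7, Z=5]  = 10

10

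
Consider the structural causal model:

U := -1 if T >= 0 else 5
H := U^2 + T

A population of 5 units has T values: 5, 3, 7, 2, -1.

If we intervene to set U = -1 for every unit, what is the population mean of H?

do(U=-1) breaks U's dependence on T. With U=-1 fixed, H across the units is 6, 4, 8, 3, 0, mean 4.2.

4.2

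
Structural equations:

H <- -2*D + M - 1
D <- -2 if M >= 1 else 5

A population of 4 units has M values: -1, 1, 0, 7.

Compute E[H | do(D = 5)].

-9.25

Under do(D=5), D's equation is replaced by D=5 for every unit. Per-unit H: -12, -10, -11, -4. Mean = -9.25.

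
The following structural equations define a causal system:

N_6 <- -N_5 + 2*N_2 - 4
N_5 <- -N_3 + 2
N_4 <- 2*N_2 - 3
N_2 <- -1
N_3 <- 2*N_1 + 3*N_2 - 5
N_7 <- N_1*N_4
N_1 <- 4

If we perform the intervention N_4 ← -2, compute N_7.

The intervention breaks the incoming arrows to N_4: N_4 <- 2*N_2 - 3 no longer applies, and N_4 = -2.
N_7 = N_1*N_4  [with N_1=4, N_4=-2]  = -8

-8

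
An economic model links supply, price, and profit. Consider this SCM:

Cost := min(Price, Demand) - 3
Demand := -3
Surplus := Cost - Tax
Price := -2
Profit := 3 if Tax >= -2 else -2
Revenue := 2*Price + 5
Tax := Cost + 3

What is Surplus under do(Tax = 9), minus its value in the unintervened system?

-12

Under do(Tax=9), the mechanism Tax := Cost + 3 is discarded; Tax is fixed at 9.
Cost = min(Price, Demand) - 3  [with Price=-2, Demand=-3]  = -6
Surplus = Cost - Tax  [with Cost=-6, Tax=9]  = -15
Without intervention: Cost = min(Price, Demand) - 3  [with Price=-2, Demand=-3]  = -6; Tax = Cost + 3  [with Cost=-6]  = -3; Surplus = Cost - Tax  [with Cost=-6, Tax=-3]  = -3.
Change = -15 − (-3) = -12.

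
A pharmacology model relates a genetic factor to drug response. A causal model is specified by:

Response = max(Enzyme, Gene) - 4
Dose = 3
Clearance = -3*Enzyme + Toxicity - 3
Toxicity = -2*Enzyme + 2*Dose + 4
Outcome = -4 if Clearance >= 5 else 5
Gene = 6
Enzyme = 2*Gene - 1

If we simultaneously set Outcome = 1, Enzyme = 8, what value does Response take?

The joint intervention fixes Outcome = 1, Enzyme = 8, removing each variable's own equation.
Response = max(Enzyme, Gene) - 4  [with Enzyme=8, Gene=6]  = 4

4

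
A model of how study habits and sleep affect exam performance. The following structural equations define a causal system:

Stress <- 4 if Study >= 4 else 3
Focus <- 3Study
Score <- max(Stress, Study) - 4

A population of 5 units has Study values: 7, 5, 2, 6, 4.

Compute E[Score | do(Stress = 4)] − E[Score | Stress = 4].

do(Stress=4) breaks Stress's dependence on Study. With Stress=4 fixed, Score across the units is 3, 1, 0, 2, 0, mean 1.2.
Observing Stress=4 restricts to units where Stress's equation naturally yields 4: Study ∈ {7, 5, 6, 4}. In that subpopulation Score = 3, 1, 2, 0, mean 1.5.
Difference = 1.2 − 1.5 = -0.3.

-0.3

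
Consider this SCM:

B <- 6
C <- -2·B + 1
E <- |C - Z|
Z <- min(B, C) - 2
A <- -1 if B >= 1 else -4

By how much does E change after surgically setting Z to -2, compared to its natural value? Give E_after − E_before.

The intervention breaks the incoming arrows to Z: Z <- min(B, C) - 2 no longer applies, and Z = -2.
C = -2·B + 1  [with B=6]  = -11
E = |C - Z|  [with C=-11, Z=-2]  = 9
Without intervention: C = -2·B + 1  [with B=6]  = -11; Z = min(B, C) - 2  [with B=6, C=-11]  = -13; E = |C - Z|  [with C=-11, Z=-13]  = 2.
Change = 9 − 2 = 7.

7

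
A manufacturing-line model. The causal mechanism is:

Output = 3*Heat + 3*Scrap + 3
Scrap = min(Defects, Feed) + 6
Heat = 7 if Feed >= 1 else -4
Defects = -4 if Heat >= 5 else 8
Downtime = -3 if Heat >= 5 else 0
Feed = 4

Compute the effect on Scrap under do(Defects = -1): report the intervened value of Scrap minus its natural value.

The intervention breaks the incoming arrows to Defects: Defects = -4 if Heat >= 5 else 8 no longer applies, and Defects = -1.
Scrap = min(Defects, Feed) + 6  [with Defects=-1, Feed=4]  = 5
Without intervention: Heat = 7 if Feed >= 1 else -4  [with Feed=4]  = 7; Defects = -4 if Heat >= 5 else 8  [with Heat=7]  = -4; Scrap = min(Defects, Feed) + 6  [with Defects=-4, Feed=4]  = 2.
Change = 5 − 2 = 3.

3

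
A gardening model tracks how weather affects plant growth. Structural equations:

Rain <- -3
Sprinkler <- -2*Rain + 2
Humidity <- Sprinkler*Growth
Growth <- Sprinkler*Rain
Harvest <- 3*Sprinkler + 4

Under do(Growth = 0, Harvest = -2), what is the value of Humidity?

The joint intervention fixes Growth = 0, Harvest = -2, removing each variable's own equation.
Sprinkler = -2*Rain + 2  [with Rain=-3]  = 8
Humidity = Sprinkler*Growth  [with Sprinkler=8, Growth=0]  = 0

0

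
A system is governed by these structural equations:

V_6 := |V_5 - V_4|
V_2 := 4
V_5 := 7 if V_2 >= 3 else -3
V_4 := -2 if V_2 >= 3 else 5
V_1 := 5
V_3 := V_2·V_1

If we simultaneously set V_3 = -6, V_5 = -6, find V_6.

4

Setting V_3 = -6, V_5 = -6 by intervention discards those variables' equations.
V_4 = -2 if V_2 >= 3 else 5  [with V_2=4]  = -2
V_6 = |V_5 - V_4|  [with V_5=-6, V_4=-2]  = 4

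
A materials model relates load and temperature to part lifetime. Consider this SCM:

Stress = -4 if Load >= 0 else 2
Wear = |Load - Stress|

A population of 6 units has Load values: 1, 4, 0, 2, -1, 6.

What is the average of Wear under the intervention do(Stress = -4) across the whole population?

The intervention sets Stress=-4 in all 6 units regardless of Load. Recomputing Wear per unit gives 5, 8, 4, 6, 3, 10; average 6.

6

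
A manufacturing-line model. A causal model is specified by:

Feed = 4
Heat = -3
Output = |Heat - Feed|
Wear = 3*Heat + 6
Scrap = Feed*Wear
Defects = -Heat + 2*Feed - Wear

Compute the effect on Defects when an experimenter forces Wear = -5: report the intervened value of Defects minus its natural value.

2

The intervention breaks the incoming arrows to Wear: Wear = 3*Heat + 6 no longer applies, and Wear = -5.
Defects = -Heat + 2*Feed - Wear  [with Heat=-3, Feed=4, Wear=-5]  = 16
Without intervention: Wear = 3*Heat + 6  [with Heat=-3]  = -3; Defects = -Heat + 2*Feed - Wear  [with Heat=-3, Feed=4, Wear=-3]  = 14.
Change = 16 − 14 = 2.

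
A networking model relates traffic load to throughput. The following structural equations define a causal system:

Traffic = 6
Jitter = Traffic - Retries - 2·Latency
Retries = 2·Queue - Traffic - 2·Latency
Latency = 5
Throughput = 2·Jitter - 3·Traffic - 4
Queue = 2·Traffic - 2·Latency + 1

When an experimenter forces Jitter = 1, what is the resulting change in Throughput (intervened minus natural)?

The intervention breaks the incoming arrows to Jitter: Jitter = Traffic - Retries - 2·Latency no longer applies, and Jitter = 1.
Throughput = 2·Jitter - 3·Traffic - 4  [with Jitter=1, Traffic=6]  = -20
Without intervention: Queue = 2·Traffic - 2·Latency + 1  [with Traffic=6, Latency=5]  = 3; Retries = 2·Queue - Traffic - 2·Latency  [with Queue=3, Traffic=6, Latency=5]  = -10; Jitter = Traffic - Retries - 2·Latency  [with Traffic=6, Retries=-10, Latency=5]  = 6; Throughput = 2·Jitter - 3·Traffic - 4  [with Jitter=6, Traffic=6]  = -10.
Change = -20 − (-10) = -10.

-10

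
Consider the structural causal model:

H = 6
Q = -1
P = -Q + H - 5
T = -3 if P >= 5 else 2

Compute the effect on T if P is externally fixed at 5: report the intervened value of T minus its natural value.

-5

The intervention breaks the incoming arrows to P: P = -Q + H - 5 no longer applies, and P = 5.
T = -3 if P >= 5 else 2  [with P=5]  = -3
Without intervention: P = -Q + H - 5  [with Q=-1, H=6]  = 2; T = -3 if P >= 5 else 2  [with P=2]  = 2.
Change = -3 − 2 = -5.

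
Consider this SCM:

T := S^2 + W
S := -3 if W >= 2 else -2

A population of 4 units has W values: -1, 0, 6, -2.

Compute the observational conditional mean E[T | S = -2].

3

Observing S=-2 restricts to units where S's equation naturally yields -2: W ∈ {-1, 0, -2}. In that subpopulation T = 3, 4, 2, mean 3.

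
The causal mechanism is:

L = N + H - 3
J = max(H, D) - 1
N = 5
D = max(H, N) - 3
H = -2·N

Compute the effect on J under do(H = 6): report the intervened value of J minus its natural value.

do(H=6) replaces the equation H = -2·N with the constant H = 6.
D = max(H, N) - 3  [with H=6, N=5]  = 3
J = max(H, D) - 1  [with H=6, D=3]  = 5
Without intervention: H = -2·N  [with N=5]  = -10; D = max(H, N) - 3  [with H=-10, N=5]  = 2; J = max(H, D) - 1  [with H=-10, D=2]  = 1.
Change = 5 − 1 = 4.

4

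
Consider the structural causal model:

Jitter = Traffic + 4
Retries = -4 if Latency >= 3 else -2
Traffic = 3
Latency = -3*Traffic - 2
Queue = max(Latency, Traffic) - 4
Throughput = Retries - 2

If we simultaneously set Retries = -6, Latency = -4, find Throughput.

The joint intervention fixes Retries = -6, Latency = -4, removing each variable's own equation.
Throughput = Retries - 2  [with Retries=-6]  = -8

-8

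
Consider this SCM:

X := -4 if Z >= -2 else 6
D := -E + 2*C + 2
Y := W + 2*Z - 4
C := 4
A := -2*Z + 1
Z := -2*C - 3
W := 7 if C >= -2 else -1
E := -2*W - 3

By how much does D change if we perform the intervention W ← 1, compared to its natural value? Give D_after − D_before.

-12

The intervention breaks the incoming arrows to W: W := 7 if C >= -2 else -1 no longer applies, and W = 1.
E = -2*W - 3  [with W=1]  = -5
D = -E + 2*C + 2  [with E=-5, C=4]  = 15
Without intervention: W = 7 if C >= -2 else -1  [with C=4]  = 7; E = -2*W - 3  [with W=7]  = -17; D = -E + 2*C + 2  [with E=-17, C=4]  = 27.
Change = 15 − 27 = -12.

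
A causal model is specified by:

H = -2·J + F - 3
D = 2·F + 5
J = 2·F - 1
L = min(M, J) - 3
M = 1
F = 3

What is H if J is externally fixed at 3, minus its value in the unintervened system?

do(J=3) replaces the equation J = 2·F - 1 with the constant J = 3.
H = -2·J + F - 3  [with J=3, F=3]  = -6
Without intervention: J = 2·F - 1  [with F=3]  = 5; H = -2·J + F - 3  [with J=5, F=3]  = -10.
Change = -6 − (-10) = 4.

4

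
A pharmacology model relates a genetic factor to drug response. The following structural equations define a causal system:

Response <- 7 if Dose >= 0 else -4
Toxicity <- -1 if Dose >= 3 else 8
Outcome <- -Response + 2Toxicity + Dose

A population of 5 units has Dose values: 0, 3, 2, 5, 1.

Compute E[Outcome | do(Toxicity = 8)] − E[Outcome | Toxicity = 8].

1.2

do(Toxicity=8) breaks Toxicity's dependence on Dose. With Toxicity=8 fixed, Outcome across the units is 9, 12, 11, 14, 10, mean 11.2.
E[Outcome|Toxicity=8] averages over only the 3 units with Toxicity=8 (Dose = 0, 2, 1): Outcome = 9, 11, 10, mean 10.
Difference = 11.2 − 10 = 1.2.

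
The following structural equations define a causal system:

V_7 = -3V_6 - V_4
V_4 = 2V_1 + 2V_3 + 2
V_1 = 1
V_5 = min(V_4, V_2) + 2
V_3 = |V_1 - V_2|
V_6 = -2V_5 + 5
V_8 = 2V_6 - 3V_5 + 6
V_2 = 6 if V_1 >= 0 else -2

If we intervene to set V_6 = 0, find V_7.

Intervening sets V_6 = 0 and removes its equation (V_6 = -2V_5 + 5).
V_2 = 6 if V_1 >= 0 else -2  [with V_1=1]  = 6
V_3 = |V_1 - V_2|  [with V_1=1, V_2=6]  = 5
V_4 = 2V_1 + 2V_3 + 2  [with V_1=1, V_3=5]  = 14
V_7 = -3V_6 - V_4  [with V_6=0, V_4=14]  = -14

-14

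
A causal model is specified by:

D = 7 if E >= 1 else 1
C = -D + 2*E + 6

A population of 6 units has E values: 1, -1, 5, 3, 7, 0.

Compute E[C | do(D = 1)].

10

do(D=1) breaks D's dependence on E. With D=1 fixed, C across the units is 7, 3, 15, 11, 19, 5, mean 10.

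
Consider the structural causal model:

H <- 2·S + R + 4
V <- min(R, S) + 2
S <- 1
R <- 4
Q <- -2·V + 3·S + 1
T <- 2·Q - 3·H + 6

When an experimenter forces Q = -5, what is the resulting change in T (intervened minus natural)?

The intervention breaks the incoming arrows to Q: Q <- -2·V + 3·S + 1 no longer applies, and Q = -5.
H = 2·S + R + 4  [with S=1, R=4]  = 10
T = 2·Q - 3·H + 6  [with Q=-5, H=10]  = -34
Without intervention: V = min(R, S) + 2  [with R=4, S=1]  = 3; H = 2·S + R + 4  [with S=1, R=4]  = 10; Q = -2·V + 3·S + 1  [with V=3, S=1]  = -2; T = 2·Q - 3·H + 6  [with Q=-2, H=10]  = -28.
Change = -34 − (-28) = -6.

-6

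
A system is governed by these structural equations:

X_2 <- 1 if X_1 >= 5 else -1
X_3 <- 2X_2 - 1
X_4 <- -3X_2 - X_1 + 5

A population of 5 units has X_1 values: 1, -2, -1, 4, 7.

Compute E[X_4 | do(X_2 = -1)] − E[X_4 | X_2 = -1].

do(X_2=-1) breaks X_2's dependence on X_1. With X_2=-1 fixed, X_4 across the units is 7, 10, 9, 4, 1, mean 6.2.
E[X_4|X_2=-1] averages over only the 4 units with X_2=-1 (X_1 = 1, -2, -1, 4): X_4 = 7, 10, 9, 4, mean 7.5.
Difference = 6.2 − 7.5 = -1.3.

-1.3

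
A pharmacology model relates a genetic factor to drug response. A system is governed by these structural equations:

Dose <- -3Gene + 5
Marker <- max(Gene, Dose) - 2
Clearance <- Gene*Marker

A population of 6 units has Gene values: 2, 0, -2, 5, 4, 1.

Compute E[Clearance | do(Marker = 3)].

5

Every unit gets Marker=3 under the intervention. Clearance values become 6, 0, -6, 15, 12, 3; E[Clearance|do(Marker=3)] = 5.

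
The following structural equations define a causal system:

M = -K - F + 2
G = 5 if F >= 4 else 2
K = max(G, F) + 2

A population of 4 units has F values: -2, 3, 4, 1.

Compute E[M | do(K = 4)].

-3.5

do(K=4) breaks K's dependence on F. With K=4 fixed, M across the units is 0, -5, -6, -3, mean -3.5.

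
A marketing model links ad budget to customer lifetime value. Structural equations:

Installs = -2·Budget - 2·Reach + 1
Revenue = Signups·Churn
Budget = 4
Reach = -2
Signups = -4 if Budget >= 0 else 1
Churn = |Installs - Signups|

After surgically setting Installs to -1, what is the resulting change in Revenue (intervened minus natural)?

-8

The intervention breaks the incoming arrows to Installs: Installs = -2·Budget - 2·Reach + 1 no longer applies, and Installs = -1.
Signups = -4 if Budget >= 0 else 1  [with Budget=4]  = -4
Churn = |Installs - Signups|  [with Installs=-1, Signups=-4]  = 3
Revenue = Signups·Churn  [with Signups=-4, Churn=3]  = -12
Without intervention: Installs = -2·Budget - 2·Reach + 1  [with Budget=4, Reach=-2]  = -3; Signups = -4 if Budget >= 0 else 1  [with Budget=4]  = -4; Churn = |Installs - Signups|  [with Installs=-3, Signups=-4]  = 1; Revenue = Signups·Churn  [with Signups=-4, Churn=1]  = -4.
Change = -12 − (-4) = -8.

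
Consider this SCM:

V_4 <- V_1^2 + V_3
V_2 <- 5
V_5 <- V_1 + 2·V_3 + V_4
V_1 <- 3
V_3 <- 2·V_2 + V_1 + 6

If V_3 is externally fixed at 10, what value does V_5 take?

do(V_3=10) replaces the equation V_3 <- 2·V_2 + V_1 + 6 with the constant V_3 = 10.
V_4 = V_1^2 + V_3  [with V_1=3, V_3=10]  = 19
V_5 = V_1 + 2·V_3 + V_4  [with V_1=3, V_3=10, V_4=19]  = 42

42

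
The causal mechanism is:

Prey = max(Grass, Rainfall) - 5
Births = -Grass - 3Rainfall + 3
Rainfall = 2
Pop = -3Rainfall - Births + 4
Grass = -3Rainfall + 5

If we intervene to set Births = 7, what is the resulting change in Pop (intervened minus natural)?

-9

Intervening sets Births = 7 and removes its equation (Births = -Grass - 3Rainfall + 3).
Pop = -3Rainfall - Births + 4  [with Rainfall=2, Births=7]  = -9
Without intervention: Grass = -3Rainfall + 5  [with Rainfall=2]  = -1; Births = -Grass - 3Rainfall + 3  [with Grass=-1, Rainfall=2]  = -2; Pop = -3Rainfall - Births + 4  [with Rainfall=2, Births=-2]  = 0.
Change = -9 − 0 = -9.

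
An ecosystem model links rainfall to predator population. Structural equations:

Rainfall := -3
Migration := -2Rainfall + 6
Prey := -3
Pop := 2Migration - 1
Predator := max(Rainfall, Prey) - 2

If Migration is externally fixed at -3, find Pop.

-7

Intervening sets Migration = -3 and removes its equation (Migration := -2Rainfall + 6).
Pop = 2Migration - 1  [with Migration=-3]  = -7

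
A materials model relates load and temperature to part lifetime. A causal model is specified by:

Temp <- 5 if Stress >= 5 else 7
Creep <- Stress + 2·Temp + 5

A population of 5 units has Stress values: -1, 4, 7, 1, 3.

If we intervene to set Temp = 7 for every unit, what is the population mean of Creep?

21.8

do(Temp=7) breaks Temp's dependence on Stress. With Temp=7 fixed, Creep across the units is 18, 23, 26, 20, 22, mean 21.8.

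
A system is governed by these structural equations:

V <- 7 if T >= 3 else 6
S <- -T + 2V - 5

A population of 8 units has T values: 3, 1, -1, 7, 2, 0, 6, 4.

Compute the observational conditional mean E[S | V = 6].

E[S|V=6] averages over only the 4 units with V=6 (T = 1, -1, 2, 0): S = 6, 8, 5, 7, mean 6.5.

6.5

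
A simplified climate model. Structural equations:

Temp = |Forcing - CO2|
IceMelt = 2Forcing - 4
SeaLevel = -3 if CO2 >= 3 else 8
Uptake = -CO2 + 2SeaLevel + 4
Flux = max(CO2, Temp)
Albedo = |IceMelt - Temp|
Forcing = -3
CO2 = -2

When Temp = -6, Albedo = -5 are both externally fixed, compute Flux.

-2

Under do(Temp = -6, Albedo = -5), each intervened variable's structural equation is replaced by its fixed value.
Flux = max(CO2, Temp)  [with CO2=-2, Temp=-6]  = -2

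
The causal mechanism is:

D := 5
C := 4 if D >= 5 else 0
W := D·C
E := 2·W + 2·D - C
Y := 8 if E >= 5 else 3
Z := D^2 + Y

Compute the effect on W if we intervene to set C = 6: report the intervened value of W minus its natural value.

The intervention breaks the incoming arrows to C: C := 4 if D >= 5 else 0 no longer applies, and C = 6.
W = D·C  [with D=5, C=6]  = 30
Without intervention: C = 4 if D >= 5 else 0  [with D=5]  = 4; W = D·C  [with D=5, C=4]  = 20.
Change = 30 − 20 = 10.

10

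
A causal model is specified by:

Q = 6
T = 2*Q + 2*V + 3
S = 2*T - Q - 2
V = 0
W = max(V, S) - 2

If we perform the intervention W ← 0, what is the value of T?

15

do(W=0) replaces the equation W = max(V, S) - 2 with the constant W = 0.
T is not downstream of the intervention, so its value is determined by the original equations.
T = 2*Q + 2*V + 3  [with Q=6, V=0]  = 15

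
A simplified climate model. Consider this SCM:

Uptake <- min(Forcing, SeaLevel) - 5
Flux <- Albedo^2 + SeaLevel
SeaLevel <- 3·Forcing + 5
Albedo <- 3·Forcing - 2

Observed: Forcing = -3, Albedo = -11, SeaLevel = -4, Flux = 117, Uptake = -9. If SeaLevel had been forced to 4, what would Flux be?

The intervention breaks the incoming arrows to SeaLevel: SeaLevel <- 3·Forcing + 5 no longer applies, and SeaLevel = 4.
Albedo = 3·Forcing - 2  [with Forcing=-3]  = -11
Flux = Albedo^2 + SeaLevel  [with Albedo=-11, SeaLevel=4]  = 125

125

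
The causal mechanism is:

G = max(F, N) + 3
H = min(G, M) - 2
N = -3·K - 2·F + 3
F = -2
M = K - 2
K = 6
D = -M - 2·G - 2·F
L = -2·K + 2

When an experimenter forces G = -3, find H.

The intervention breaks the incoming arrows to G: G = max(F, N) + 3 no longer applies, and G = -3.
M = K - 2  [with K=6]  = 4
H = min(G, M) - 2  [with G=-3, M=4]  = -5

-5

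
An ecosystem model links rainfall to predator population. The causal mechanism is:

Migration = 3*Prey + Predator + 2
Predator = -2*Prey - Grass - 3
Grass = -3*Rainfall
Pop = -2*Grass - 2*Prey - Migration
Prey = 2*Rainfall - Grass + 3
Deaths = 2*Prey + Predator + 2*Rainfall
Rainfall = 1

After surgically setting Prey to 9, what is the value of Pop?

The intervention breaks the incoming arrows to Prey: Prey = 2*Rainfall - Grass + 3 no longer applies, and Prey = 9.
Grass = -3*Rainfall  [with Rainfall=1]  = -3
Predator = -2*Prey - Grass - 3  [with Prey=9, Grass=-3]  = -18
Migration = 3*Prey + Predator + 2  [with Prey=9, Predator=-18]  = 11
Pop = -2*Grass - 2*Prey - Migration  [with Grass=-3, Prey=9, Migration=11]  = -23

-23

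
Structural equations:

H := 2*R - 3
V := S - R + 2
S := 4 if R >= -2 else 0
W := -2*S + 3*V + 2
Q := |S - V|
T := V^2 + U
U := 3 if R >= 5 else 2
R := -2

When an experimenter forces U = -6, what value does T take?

Intervening sets U = -6 and removes its equation (U := 3 if R >= 5 else 2).
S = 4 if R >= -2 else 0  [with R=-2]  = 4
V = S - R + 2  [with S=4, R=-2]  = 8
T = V^2 + U  [with V=8, U=-6]  = 58

58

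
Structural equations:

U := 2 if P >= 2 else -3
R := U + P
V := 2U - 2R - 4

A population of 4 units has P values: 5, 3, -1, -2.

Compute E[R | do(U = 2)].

Every unit gets U=2 under the intervention. R values become 7, 5, 1, 0; E[R|do(U=2)] = 3.25.

3.25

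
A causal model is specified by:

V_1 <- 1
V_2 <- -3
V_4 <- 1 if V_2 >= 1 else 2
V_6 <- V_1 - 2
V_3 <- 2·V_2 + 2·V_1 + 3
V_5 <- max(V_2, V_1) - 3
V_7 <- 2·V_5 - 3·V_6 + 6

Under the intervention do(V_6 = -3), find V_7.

Intervening sets V_6 = -3 and removes its equation (V_6 <- V_1 - 2).
V_5 = max(V_2, V_1) - 3  [with V_2=-3, V_1=1]  = -2
V_7 = 2·V_5 - 3·V_6 + 6  [with V_5=-2, V_6=-3]  = 11

11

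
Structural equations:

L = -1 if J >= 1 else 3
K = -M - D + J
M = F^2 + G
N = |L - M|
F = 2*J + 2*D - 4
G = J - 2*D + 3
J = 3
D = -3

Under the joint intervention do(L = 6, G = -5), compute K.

-5

Under do(L = 6, G = -5), each intervened variable's structural equation is replaced by its fixed value.
F = 2*J + 2*D - 4  [with J=3, D=-3]  = -4
M = F^2 + G  [with F=-4, G=-5]  = 11
K = -M - D + J  [with M=11, D=-3, J=3]  = -5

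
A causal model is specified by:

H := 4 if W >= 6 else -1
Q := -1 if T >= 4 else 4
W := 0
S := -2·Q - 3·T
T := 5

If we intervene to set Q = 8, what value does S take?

-31

Intervening sets Q = 8 and removes its equation (Q := -1 if T >= 4 else 4).
S = -2·Q - 3·T  [with Q=8, T=5]  = -31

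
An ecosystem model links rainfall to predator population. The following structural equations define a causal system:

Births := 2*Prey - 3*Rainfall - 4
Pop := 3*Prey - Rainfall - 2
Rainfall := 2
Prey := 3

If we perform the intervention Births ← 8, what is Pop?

5

The intervention breaks the incoming arrows to Births: Births := 2*Prey - 3*Rainfall - 4 no longer applies, and Births = 8.
Pop is not downstream of the intervention, so its value is determined by the original equations.
Pop = 3*Prey - Rainfall - 2  [with Prey=3, Rainfall=2]  = 5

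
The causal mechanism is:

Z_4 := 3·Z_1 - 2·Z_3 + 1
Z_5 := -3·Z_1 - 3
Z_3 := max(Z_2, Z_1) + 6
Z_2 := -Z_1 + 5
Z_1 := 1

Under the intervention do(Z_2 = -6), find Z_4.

Under do(Z_2=-6), the mechanism Z_2 := -Z_1 + 5 is discarded; Z_2 is fixed at -6.
Z_3 = max(Z_2, Z_1) + 6  [with Z_2=-6, Z_1=1]  = 7
Z_4 = 3·Z_1 - 2·Z_3 + 1  [with Z_1=1, Z_3=7]  = -10

-10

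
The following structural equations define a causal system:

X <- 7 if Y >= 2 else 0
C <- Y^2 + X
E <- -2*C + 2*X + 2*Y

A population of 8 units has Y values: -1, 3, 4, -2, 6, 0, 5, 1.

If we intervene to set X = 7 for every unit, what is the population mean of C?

18.5

Every unit gets X=7 under the intervention. C values become 8, 16, 23, 11, 43, 7, 32, 8; E[C|do(X=7)] = 18.5.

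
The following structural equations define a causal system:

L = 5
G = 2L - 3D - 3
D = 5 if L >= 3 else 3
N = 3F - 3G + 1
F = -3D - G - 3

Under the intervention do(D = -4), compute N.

do(D=-4) replaces the equation D = 5 if L >= 3 else 3 with the constant D = -4.
G = 2L - 3D - 3  [with L=5, D=-4]  = 19
F = -3D - G - 3  [with D=-4, G=19]  = -10
N = 3F - 3G + 1  [with F=-10, G=19]  = -86

-86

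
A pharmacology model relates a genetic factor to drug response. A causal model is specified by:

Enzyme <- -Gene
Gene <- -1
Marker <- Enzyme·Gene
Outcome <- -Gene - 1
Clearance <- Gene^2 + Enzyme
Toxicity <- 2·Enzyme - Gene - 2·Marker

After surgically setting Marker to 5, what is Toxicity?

The intervention breaks the incoming arrows to Marker: Marker <- Enzyme·Gene no longer applies, and Marker = 5.
Enzyme = -Gene  [with Gene=-1]  = 1
Toxicity = 2·Enzyme - Gene - 2·Marker  [with Enzyme=1, Gene=-1, Marker=5]  = -7

-7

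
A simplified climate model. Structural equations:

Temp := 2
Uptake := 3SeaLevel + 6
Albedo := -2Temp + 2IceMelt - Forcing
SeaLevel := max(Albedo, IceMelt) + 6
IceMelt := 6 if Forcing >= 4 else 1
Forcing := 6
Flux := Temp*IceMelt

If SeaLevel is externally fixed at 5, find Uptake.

21

Under do(SeaLevel=5), the mechanism SeaLevel := max(Albedo, IceMelt) + 6 is discarded; SeaLevel is fixed at 5.
Uptake = 3SeaLevel + 6  [with SeaLevel=5]  = 21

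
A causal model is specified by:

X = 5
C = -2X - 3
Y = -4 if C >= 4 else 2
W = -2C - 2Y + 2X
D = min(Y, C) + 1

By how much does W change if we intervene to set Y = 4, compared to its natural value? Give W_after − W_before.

The intervention breaks the incoming arrows to Y: Y = -4 if C >= 4 else 2 no longer applies, and Y = 4.
C = -2X - 3  [with X=5]  = -13
W = -2C - 2Y + 2X  [with C=-13, Y=4, X=5]  = 28
Without intervention: C = -2X - 3  [with X=5]  = -13; Y = -4 if C >= 4 else 2  [with C=-13]  = 2; W = -2C - 2Y + 2X  [with C=-13, Y=2, X=5]  = 32.
Change = 28 − 32 = -4.

-4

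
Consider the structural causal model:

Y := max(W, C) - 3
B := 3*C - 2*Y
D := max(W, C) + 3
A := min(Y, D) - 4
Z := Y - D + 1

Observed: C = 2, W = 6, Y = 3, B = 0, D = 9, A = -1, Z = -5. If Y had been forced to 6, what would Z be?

-2

The intervention breaks the incoming arrows to Y: Y := max(W, C) - 3 no longer applies, and Y = 6.
D = max(W, C) + 3  [with W=6, C=2]  = 9
Z = Y - D + 1  [with Y=6, D=9]  = -2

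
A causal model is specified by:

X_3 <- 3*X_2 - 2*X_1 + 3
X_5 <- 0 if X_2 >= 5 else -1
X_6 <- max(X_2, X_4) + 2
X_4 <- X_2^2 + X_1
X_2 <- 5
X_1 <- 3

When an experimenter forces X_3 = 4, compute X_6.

The intervention breaks the incoming arrows to X_3: X_3 <- 3*X_2 - 2*X_1 + 3 no longer applies, and X_3 = 4.
No directed path runs from X_3 to X_6, so X_6 keeps its natural value.
X_4 = X_2^2 + X_1  [with X_2=5, X_1=3]  = 28
X_6 = max(X_2, X_4) + 2  [with X_2=5, X_4=28]  = 30

30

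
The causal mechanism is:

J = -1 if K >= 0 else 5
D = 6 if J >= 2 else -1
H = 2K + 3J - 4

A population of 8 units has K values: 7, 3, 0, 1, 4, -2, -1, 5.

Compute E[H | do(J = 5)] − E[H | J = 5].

7.25

do(J=5) breaks J's dependence on K. With J=5 fixed, H across the units is 25, 17, 11, 13, 19, 7, 9, 21, mean 15.25.
E[H|J=5] averages over only the 2 units with J=5 (K = -2, -1): H = 7, 9, mean 8.
Difference = 15.25 − 8 = 7.25.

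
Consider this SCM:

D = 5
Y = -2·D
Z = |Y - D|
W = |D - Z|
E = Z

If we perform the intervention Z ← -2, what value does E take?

-2

do(Z=-2) replaces the equation Z = |Y - D| with the constant Z = -2.
E = Z  [with Z=-2]  = -2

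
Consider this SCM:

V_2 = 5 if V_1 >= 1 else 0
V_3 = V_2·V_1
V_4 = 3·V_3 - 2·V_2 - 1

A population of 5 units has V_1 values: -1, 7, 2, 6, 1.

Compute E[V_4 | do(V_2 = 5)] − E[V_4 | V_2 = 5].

-15

Under do(V_2=5), V_2's equation is replaced by V_2=5 for every unit. Per-unit V_4: -26, 94, 19, 79, 4. Mean = 34.
E[V_4|V_2=5] averages over only the 4 units with V_2=5 (V_1 = 7, 2, 6, 1): V_4 = 94, 19, 79, 4, mean 49.
Difference = 34 − 49 = -15.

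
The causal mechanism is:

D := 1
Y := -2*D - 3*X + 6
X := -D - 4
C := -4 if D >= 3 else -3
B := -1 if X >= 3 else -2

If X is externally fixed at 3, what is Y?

The intervention breaks the incoming arrows to X: X := -D - 4 no longer applies, and X = 3.
Y = -2*D - 3*X + 6  [with D=1, X=3]  = -5

-5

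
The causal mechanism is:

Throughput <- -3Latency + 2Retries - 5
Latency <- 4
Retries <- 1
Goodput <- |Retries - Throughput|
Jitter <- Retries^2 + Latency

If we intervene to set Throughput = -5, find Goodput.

6

Intervening sets Throughput = -5 and removes its equation (Throughput <- -3Latency + 2Retries - 5).
Goodput = |Retries - Throughput|  [with Retries=1, Throughput=-5]  = 6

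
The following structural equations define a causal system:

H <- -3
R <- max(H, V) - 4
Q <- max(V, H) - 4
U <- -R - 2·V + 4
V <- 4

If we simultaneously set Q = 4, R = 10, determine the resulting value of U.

The joint intervention fixes Q = 4, R = 10, removing each variable's own equation.
U = -R - 2·V + 4  [with R=10, V=4]  = -14

-14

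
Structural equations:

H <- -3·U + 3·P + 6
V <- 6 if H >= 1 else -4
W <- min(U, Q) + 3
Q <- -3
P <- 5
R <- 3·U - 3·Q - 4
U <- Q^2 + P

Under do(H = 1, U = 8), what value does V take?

The joint intervention fixes H = 1, U = 8, removing each variable's own equation.
V = 6 if H >= 1 else -4  [with H=1]  = 6

6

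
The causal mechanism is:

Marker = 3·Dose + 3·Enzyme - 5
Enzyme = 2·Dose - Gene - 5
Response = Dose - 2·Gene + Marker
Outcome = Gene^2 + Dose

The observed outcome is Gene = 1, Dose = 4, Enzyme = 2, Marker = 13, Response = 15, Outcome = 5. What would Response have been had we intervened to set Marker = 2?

Intervening sets Marker = 2 and removes its equation (Marker = 3·Dose + 3·Enzyme - 5).
Response = Dose - 2·Gene + Marker  [with Dose=4, Gene=1, Marker=2]  = 4

4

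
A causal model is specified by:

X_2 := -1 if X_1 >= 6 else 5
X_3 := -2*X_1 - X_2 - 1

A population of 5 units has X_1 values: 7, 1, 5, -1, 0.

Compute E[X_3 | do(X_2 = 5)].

do(X_2=5) breaks X_2's dependence on X_1. With X_2=5 fixed, X_3 across the units is -20, -8, -16, -4, -6, mean -10.8.

-10.8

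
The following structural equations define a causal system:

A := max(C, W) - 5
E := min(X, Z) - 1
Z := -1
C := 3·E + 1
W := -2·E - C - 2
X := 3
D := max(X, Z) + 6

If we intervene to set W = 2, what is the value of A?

The intervention breaks the incoming arrows to W: W := -2·E - C - 2 no longer applies, and W = 2.
E = min(X, Z) - 1  [with X=3, Z=-1]  = -2
C = 3·E + 1  [with E=-2]  = -5
A = max(C, W) - 5  [with C=-5, W=2]  = -3

-3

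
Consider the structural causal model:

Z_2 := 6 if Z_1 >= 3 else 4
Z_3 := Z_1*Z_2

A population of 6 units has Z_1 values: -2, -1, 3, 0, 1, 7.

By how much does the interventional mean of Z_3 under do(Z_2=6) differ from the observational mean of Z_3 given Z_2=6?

The intervention sets Z_2=6 in all 6 units regardless of Z_1. Recomputing Z_3 per unit gives -12, -6, 18, 0, 6, 42; average 8.
Observing Z_2=6 restricts to units where Z_2's equation naturally yields 6: Z_1 ∈ {3, 7}. In that subpopulation Z_3 = 18, 42, mean 30.
Difference = 8 − 30 = -22.

-22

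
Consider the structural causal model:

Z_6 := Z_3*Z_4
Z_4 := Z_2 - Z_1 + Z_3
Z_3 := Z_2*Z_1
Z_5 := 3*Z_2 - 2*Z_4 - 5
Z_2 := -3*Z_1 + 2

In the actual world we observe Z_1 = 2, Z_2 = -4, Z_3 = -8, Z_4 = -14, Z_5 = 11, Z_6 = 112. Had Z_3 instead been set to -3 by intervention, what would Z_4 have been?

-9

The intervention breaks the incoming arrows to Z_3: Z_3 := Z_2*Z_1 no longer applies, and Z_3 = -3.
Z_2 = -3*Z_1 + 2  [with Z_1=2]  = -4
Z_4 = Z_2 - Z_1 + Z_3  [with Z_2=-4, Z_1=2, Z_3=-3]  = -9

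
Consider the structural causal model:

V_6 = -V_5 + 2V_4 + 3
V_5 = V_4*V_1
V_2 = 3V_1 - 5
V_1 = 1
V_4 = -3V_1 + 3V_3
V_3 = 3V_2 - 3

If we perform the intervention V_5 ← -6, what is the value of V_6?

The intervention breaks the incoming arrows to V_5: V_5 = V_4*V_1 no longer applies, and V_5 = -6.
V_2 = 3V_1 - 5  [with V_1=1]  = -2
V_3 = 3V_2 - 3  [with V_2=-2]  = -9
V_4 = -3V_1 + 3V_3  [with V_1=1, V_3=-9]  = -30
V_6 = -V_5 + 2V_4 + 3  [with V_5=-6, V_4=-30]  = -51

-51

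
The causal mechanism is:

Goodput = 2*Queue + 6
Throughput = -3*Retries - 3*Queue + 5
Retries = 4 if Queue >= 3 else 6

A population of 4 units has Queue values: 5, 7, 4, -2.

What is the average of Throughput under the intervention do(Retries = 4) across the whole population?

-17.5

do(Retries=4) breaks Retries's dependence on Queue. With Retries=4 fixed, Throughput across the units is -22, -28, -19, -1, mean -17.5.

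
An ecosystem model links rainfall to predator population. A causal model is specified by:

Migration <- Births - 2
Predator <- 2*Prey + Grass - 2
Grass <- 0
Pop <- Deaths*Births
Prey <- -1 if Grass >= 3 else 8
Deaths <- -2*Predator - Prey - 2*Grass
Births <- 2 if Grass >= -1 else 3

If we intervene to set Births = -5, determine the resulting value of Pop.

180

The intervention breaks the incoming arrows to Births: Births <- 2 if Grass >= -1 else 3 no longer applies, and Births = -5.
Prey = -1 if Grass >= 3 else 8  [with Grass=0]  = 8
Predator = 2*Prey + Grass - 2  [with Prey=8, Grass=0]  = 14
Deaths = -2*Predator - Prey - 2*Grass  [with Predator=14, Prey=8, Grass=0]  = -36
Pop = Deaths*Births  [with Deaths=-36, Births=-5]  = 180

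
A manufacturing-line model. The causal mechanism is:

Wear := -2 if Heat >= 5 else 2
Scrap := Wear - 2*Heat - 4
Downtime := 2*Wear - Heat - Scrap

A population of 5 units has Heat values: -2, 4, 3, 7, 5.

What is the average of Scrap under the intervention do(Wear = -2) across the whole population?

The intervention sets Wear=-2 in all 5 units regardless of Heat. Recomputing Scrap per unit gives -2, -14, -12, -20, -16; average -12.8.

-12.8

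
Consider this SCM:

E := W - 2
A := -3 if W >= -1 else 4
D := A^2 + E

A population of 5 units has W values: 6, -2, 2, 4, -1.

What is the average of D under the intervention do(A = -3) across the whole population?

do(A=-3) breaks A's dependence on W. With A=-3 fixed, D across the units is 13, 5, 9, 11, 6, mean 8.8.

8.8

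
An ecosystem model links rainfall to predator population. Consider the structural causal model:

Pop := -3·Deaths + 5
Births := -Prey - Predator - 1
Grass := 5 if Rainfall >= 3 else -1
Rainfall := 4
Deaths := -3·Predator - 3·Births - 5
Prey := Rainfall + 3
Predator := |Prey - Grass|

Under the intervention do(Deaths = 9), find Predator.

2

do(Deaths=9) replaces the equation Deaths := -3·Predator - 3·Births - 5 with the constant Deaths = 9.
No directed path runs from Deaths to Predator, so Predator keeps its natural value.
Grass = 5 if Rainfall >= 3 else -1  [with Rainfall=4]  = 5
Prey = Rainfall + 3  [with Rainfall=4]  = 7
Predator = |Prey - Grass|  [with Prey=7, Grass=5]  = 2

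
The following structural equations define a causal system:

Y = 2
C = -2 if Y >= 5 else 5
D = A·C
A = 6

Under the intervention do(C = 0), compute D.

The intervention breaks the incoming arrows to C: C = -2 if Y >= 5 else 5 no longer applies, and C = 0.
D = A·C  [with A=6, C=0]  = 0

0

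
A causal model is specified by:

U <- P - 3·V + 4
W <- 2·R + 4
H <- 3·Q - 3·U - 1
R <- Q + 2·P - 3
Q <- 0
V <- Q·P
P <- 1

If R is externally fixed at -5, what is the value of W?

-6

The intervention breaks the incoming arrows to R: R <- Q + 2·P - 3 no longer applies, and R = -5.
W = 2·R + 4  [with R=-5]  = -6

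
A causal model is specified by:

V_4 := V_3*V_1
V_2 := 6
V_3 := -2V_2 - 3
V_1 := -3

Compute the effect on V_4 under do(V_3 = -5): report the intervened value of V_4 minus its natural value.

The intervention breaks the incoming arrows to V_3: V_3 := -2V_2 - 3 no longer applies, and V_3 = -5.
V_4 = V_3*V_1  [with V_3=-5, V_1=-3]  = 15
Without intervention: V_3 = -2V_2 - 3  [with V_2=6]  = -15; V_4 = V_3*V_1  [with V_3=-15, V_1=-3]  = 45.
Change = 15 − 45 = -30.

-30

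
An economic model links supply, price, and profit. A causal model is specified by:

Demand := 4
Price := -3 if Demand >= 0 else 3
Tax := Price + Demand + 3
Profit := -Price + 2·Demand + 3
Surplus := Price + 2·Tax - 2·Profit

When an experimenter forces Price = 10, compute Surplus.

42

do(Price=10) replaces the equation Price := -3 if Demand >= 0 else 3 with the constant Price = 10.
Tax = Price + Demand + 3  [with Price=10, Demand=4]  = 17
Profit = -Price + 2·Demand + 3  [with Price=10, Demand=4]  = 1
Surplus = Price + 2·Tax - 2·Profit  [with Price=10, Tax=17, Profit=1]  = 42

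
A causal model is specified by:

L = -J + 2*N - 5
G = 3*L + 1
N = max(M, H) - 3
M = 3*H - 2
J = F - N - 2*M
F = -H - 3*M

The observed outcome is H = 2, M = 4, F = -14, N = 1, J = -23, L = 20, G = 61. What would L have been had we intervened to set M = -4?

Under do(M=-4), the mechanism M = 3*H - 2 is discarded; M is fixed at -4.
F = -H - 3*M  [with H=2, M=-4]  = 10
N = max(M, H) - 3  [with M=-4, H=2]  = -1
J = F - N - 2*M  [with F=10, N=-1, M=-4]  = 19
L = -J + 2*N - 5  [with J=19, N=-1]  = -26

-26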